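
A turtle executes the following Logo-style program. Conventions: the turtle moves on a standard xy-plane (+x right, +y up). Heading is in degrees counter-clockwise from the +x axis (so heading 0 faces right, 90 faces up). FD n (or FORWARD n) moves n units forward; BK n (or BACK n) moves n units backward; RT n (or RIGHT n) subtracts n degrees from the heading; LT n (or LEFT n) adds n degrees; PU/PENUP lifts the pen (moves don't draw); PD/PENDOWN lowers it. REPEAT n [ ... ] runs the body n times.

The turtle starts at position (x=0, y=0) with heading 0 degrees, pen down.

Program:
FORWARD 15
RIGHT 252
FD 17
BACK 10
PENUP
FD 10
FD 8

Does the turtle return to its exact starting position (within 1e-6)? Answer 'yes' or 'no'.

Answer: no

Derivation:
Executing turtle program step by step:
Start: pos=(0,0), heading=0, pen down
FD 15: (0,0) -> (15,0) [heading=0, draw]
RT 252: heading 0 -> 108
FD 17: (15,0) -> (9.747,16.168) [heading=108, draw]
BK 10: (9.747,16.168) -> (12.837,6.657) [heading=108, draw]
PU: pen up
FD 10: (12.837,6.657) -> (9.747,16.168) [heading=108, move]
FD 8: (9.747,16.168) -> (7.275,23.776) [heading=108, move]
Final: pos=(7.275,23.776), heading=108, 3 segment(s) drawn

Start position: (0, 0)
Final position: (7.275, 23.776)
Distance = 24.864; >= 1e-6 -> NOT closed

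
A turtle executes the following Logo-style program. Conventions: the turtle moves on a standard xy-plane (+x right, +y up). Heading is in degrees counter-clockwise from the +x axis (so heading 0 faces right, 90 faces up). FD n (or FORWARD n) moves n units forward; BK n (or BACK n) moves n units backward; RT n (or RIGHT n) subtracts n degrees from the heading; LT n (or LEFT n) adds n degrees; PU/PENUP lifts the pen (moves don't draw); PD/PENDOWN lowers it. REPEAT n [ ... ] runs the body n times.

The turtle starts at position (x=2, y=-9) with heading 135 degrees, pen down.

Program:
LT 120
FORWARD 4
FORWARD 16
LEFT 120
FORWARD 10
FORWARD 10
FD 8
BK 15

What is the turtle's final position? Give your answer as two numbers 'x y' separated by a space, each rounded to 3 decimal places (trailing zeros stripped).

Answer: 9.381 -24.954

Derivation:
Executing turtle program step by step:
Start: pos=(2,-9), heading=135, pen down
LT 120: heading 135 -> 255
FD 4: (2,-9) -> (0.965,-12.864) [heading=255, draw]
FD 16: (0.965,-12.864) -> (-3.176,-28.319) [heading=255, draw]
LT 120: heading 255 -> 15
FD 10: (-3.176,-28.319) -> (6.483,-25.73) [heading=15, draw]
FD 10: (6.483,-25.73) -> (16.142,-23.142) [heading=15, draw]
FD 8: (16.142,-23.142) -> (23.87,-21.072) [heading=15, draw]
BK 15: (23.87,-21.072) -> (9.381,-24.954) [heading=15, draw]
Final: pos=(9.381,-24.954), heading=15, 6 segment(s) drawn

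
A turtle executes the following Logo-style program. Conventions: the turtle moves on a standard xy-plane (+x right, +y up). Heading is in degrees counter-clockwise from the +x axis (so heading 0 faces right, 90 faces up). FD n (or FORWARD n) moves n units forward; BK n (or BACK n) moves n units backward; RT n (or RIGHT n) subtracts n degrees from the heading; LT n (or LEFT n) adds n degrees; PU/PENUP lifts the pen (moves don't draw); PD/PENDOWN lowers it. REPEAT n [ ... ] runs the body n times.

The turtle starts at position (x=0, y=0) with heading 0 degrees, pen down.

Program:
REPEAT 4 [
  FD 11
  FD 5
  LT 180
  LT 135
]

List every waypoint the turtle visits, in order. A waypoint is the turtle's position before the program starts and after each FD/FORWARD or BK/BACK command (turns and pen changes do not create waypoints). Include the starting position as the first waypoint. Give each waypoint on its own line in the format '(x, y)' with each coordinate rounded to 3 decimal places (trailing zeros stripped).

Executing turtle program step by step:
Start: pos=(0,0), heading=0, pen down
REPEAT 4 [
  -- iteration 1/4 --
  FD 11: (0,0) -> (11,0) [heading=0, draw]
  FD 5: (11,0) -> (16,0) [heading=0, draw]
  LT 180: heading 0 -> 180
  LT 135: heading 180 -> 315
  -- iteration 2/4 --
  FD 11: (16,0) -> (23.778,-7.778) [heading=315, draw]
  FD 5: (23.778,-7.778) -> (27.314,-11.314) [heading=315, draw]
  LT 180: heading 315 -> 135
  LT 135: heading 135 -> 270
  -- iteration 3/4 --
  FD 11: (27.314,-11.314) -> (27.314,-22.314) [heading=270, draw]
  FD 5: (27.314,-22.314) -> (27.314,-27.314) [heading=270, draw]
  LT 180: heading 270 -> 90
  LT 135: heading 90 -> 225
  -- iteration 4/4 --
  FD 11: (27.314,-27.314) -> (19.536,-35.092) [heading=225, draw]
  FD 5: (19.536,-35.092) -> (16,-38.627) [heading=225, draw]
  LT 180: heading 225 -> 45
  LT 135: heading 45 -> 180
]
Final: pos=(16,-38.627), heading=180, 8 segment(s) drawn
Waypoints (9 total):
(0, 0)
(11, 0)
(16, 0)
(23.778, -7.778)
(27.314, -11.314)
(27.314, -22.314)
(27.314, -27.314)
(19.536, -35.092)
(16, -38.627)

Answer: (0, 0)
(11, 0)
(16, 0)
(23.778, -7.778)
(27.314, -11.314)
(27.314, -22.314)
(27.314, -27.314)
(19.536, -35.092)
(16, -38.627)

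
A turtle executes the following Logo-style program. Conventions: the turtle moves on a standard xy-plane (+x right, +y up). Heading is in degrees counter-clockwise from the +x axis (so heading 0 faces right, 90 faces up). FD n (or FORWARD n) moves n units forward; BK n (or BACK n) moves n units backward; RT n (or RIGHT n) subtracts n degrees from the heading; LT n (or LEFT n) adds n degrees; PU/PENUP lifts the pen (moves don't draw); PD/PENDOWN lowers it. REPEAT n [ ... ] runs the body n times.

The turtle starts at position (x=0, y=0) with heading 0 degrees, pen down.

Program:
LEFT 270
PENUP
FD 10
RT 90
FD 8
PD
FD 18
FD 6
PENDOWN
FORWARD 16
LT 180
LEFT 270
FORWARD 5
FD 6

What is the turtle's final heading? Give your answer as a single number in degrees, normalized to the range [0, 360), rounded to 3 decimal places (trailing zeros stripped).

Executing turtle program step by step:
Start: pos=(0,0), heading=0, pen down
LT 270: heading 0 -> 270
PU: pen up
FD 10: (0,0) -> (0,-10) [heading=270, move]
RT 90: heading 270 -> 180
FD 8: (0,-10) -> (-8,-10) [heading=180, move]
PD: pen down
FD 18: (-8,-10) -> (-26,-10) [heading=180, draw]
FD 6: (-26,-10) -> (-32,-10) [heading=180, draw]
PD: pen down
FD 16: (-32,-10) -> (-48,-10) [heading=180, draw]
LT 180: heading 180 -> 0
LT 270: heading 0 -> 270
FD 5: (-48,-10) -> (-48,-15) [heading=270, draw]
FD 6: (-48,-15) -> (-48,-21) [heading=270, draw]
Final: pos=(-48,-21), heading=270, 5 segment(s) drawn

Answer: 270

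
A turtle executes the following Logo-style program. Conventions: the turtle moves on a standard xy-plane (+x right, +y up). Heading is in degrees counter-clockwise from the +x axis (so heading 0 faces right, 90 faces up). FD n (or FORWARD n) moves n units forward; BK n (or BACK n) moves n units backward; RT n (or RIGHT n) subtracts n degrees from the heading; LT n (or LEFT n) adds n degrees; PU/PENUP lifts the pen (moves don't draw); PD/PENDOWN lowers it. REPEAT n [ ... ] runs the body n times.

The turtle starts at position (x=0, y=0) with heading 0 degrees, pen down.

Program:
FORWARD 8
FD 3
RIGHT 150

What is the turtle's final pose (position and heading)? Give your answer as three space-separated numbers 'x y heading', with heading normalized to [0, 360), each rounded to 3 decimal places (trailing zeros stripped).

Answer: 11 0 210

Derivation:
Executing turtle program step by step:
Start: pos=(0,0), heading=0, pen down
FD 8: (0,0) -> (8,0) [heading=0, draw]
FD 3: (8,0) -> (11,0) [heading=0, draw]
RT 150: heading 0 -> 210
Final: pos=(11,0), heading=210, 2 segment(s) drawn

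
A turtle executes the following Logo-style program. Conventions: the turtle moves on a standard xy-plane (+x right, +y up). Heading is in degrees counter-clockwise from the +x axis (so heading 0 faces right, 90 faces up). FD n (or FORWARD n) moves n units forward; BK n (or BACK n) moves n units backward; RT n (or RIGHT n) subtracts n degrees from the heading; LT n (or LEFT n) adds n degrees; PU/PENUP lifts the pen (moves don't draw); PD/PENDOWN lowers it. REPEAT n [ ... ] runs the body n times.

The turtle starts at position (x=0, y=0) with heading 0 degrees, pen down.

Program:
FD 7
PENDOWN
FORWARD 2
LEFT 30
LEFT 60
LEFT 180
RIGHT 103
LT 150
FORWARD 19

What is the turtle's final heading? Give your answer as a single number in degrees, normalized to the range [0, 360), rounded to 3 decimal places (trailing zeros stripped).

Answer: 317

Derivation:
Executing turtle program step by step:
Start: pos=(0,0), heading=0, pen down
FD 7: (0,0) -> (7,0) [heading=0, draw]
PD: pen down
FD 2: (7,0) -> (9,0) [heading=0, draw]
LT 30: heading 0 -> 30
LT 60: heading 30 -> 90
LT 180: heading 90 -> 270
RT 103: heading 270 -> 167
LT 150: heading 167 -> 317
FD 19: (9,0) -> (22.896,-12.958) [heading=317, draw]
Final: pos=(22.896,-12.958), heading=317, 3 segment(s) drawn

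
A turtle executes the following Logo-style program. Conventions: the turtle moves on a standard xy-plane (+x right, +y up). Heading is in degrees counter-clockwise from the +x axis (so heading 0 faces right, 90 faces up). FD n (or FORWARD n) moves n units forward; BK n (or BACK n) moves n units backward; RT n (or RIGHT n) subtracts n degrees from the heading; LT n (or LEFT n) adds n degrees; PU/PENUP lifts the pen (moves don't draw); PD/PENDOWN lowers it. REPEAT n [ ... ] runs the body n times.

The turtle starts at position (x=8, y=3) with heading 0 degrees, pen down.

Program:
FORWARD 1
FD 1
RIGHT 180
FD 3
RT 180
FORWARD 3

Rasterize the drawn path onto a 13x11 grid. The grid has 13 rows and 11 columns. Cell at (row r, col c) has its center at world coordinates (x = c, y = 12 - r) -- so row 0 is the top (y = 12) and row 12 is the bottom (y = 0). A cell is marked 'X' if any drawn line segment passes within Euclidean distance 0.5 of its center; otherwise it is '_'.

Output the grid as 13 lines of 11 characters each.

Answer: ___________
___________
___________
___________
___________
___________
___________
___________
___________
_______XXXX
___________
___________
___________

Derivation:
Segment 0: (8,3) -> (9,3)
Segment 1: (9,3) -> (10,3)
Segment 2: (10,3) -> (7,3)
Segment 3: (7,3) -> (10,3)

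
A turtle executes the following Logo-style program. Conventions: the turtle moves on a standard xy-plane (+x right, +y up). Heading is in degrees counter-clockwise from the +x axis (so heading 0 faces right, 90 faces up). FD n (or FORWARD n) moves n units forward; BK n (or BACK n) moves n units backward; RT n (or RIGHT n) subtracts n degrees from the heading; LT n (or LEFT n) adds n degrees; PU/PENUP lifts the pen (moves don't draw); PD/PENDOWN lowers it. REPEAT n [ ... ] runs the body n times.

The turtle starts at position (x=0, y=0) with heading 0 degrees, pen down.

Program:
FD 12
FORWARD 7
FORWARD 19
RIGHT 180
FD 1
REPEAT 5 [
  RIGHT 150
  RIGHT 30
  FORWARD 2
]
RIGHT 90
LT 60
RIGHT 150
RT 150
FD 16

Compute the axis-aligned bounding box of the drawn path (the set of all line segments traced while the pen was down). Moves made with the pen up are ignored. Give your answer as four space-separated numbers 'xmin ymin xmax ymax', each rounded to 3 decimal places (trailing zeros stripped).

Executing turtle program step by step:
Start: pos=(0,0), heading=0, pen down
FD 12: (0,0) -> (12,0) [heading=0, draw]
FD 7: (12,0) -> (19,0) [heading=0, draw]
FD 19: (19,0) -> (38,0) [heading=0, draw]
RT 180: heading 0 -> 180
FD 1: (38,0) -> (37,0) [heading=180, draw]
REPEAT 5 [
  -- iteration 1/5 --
  RT 150: heading 180 -> 30
  RT 30: heading 30 -> 0
  FD 2: (37,0) -> (39,0) [heading=0, draw]
  -- iteration 2/5 --
  RT 150: heading 0 -> 210
  RT 30: heading 210 -> 180
  FD 2: (39,0) -> (37,0) [heading=180, draw]
  -- iteration 3/5 --
  RT 150: heading 180 -> 30
  RT 30: heading 30 -> 0
  FD 2: (37,0) -> (39,0) [heading=0, draw]
  -- iteration 4/5 --
  RT 150: heading 0 -> 210
  RT 30: heading 210 -> 180
  FD 2: (39,0) -> (37,0) [heading=180, draw]
  -- iteration 5/5 --
  RT 150: heading 180 -> 30
  RT 30: heading 30 -> 0
  FD 2: (37,0) -> (39,0) [heading=0, draw]
]
RT 90: heading 0 -> 270
LT 60: heading 270 -> 330
RT 150: heading 330 -> 180
RT 150: heading 180 -> 30
FD 16: (39,0) -> (52.856,8) [heading=30, draw]
Final: pos=(52.856,8), heading=30, 10 segment(s) drawn

Segment endpoints: x in {0, 12, 19, 37, 38, 39, 52.856}, y in {0, 0, 0, 0, 0, 0, 0, 8}
xmin=0, ymin=0, xmax=52.856, ymax=8

Answer: 0 0 52.856 8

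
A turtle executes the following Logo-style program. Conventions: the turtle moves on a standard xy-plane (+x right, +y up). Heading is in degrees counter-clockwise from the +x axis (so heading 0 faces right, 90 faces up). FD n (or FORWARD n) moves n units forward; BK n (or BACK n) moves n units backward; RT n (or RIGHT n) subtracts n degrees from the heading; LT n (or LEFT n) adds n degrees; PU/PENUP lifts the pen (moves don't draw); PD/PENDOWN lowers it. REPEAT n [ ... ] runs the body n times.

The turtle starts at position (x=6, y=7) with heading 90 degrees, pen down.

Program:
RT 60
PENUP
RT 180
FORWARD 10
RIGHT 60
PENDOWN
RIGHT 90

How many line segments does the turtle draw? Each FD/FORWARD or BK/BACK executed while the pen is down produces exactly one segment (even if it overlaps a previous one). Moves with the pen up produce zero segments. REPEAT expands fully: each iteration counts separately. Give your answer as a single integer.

Answer: 0

Derivation:
Executing turtle program step by step:
Start: pos=(6,7), heading=90, pen down
RT 60: heading 90 -> 30
PU: pen up
RT 180: heading 30 -> 210
FD 10: (6,7) -> (-2.66,2) [heading=210, move]
RT 60: heading 210 -> 150
PD: pen down
RT 90: heading 150 -> 60
Final: pos=(-2.66,2), heading=60, 0 segment(s) drawn
Segments drawn: 0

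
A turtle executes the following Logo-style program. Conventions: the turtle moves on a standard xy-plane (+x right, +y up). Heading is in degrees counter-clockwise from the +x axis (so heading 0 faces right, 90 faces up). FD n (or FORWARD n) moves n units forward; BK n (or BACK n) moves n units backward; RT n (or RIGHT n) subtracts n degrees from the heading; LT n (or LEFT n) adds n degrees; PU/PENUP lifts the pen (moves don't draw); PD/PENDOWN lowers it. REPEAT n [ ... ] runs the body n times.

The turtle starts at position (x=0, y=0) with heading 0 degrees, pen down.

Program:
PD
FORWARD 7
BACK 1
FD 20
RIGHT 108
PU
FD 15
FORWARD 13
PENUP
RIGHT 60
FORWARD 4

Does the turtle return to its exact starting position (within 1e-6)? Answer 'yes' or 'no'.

Answer: no

Derivation:
Executing turtle program step by step:
Start: pos=(0,0), heading=0, pen down
PD: pen down
FD 7: (0,0) -> (7,0) [heading=0, draw]
BK 1: (7,0) -> (6,0) [heading=0, draw]
FD 20: (6,0) -> (26,0) [heading=0, draw]
RT 108: heading 0 -> 252
PU: pen up
FD 15: (26,0) -> (21.365,-14.266) [heading=252, move]
FD 13: (21.365,-14.266) -> (17.348,-26.63) [heading=252, move]
PU: pen up
RT 60: heading 252 -> 192
FD 4: (17.348,-26.63) -> (13.435,-27.461) [heading=192, move]
Final: pos=(13.435,-27.461), heading=192, 3 segment(s) drawn

Start position: (0, 0)
Final position: (13.435, -27.461)
Distance = 30.571; >= 1e-6 -> NOT closed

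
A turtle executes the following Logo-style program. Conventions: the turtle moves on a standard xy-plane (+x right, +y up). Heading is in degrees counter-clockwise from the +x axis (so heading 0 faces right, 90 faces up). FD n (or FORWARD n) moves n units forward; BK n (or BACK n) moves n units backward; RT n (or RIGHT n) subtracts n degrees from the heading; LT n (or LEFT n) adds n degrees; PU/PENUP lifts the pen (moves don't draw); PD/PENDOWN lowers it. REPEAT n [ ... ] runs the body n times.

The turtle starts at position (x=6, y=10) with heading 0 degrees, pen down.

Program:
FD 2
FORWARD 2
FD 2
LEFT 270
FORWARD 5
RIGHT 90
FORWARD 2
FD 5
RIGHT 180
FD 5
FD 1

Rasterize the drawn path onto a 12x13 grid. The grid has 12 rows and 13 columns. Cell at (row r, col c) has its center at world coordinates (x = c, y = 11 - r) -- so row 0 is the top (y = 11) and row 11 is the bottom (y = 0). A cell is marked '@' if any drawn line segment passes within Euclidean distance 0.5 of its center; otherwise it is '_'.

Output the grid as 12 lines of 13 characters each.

Segment 0: (6,10) -> (8,10)
Segment 1: (8,10) -> (10,10)
Segment 2: (10,10) -> (12,10)
Segment 3: (12,10) -> (12,5)
Segment 4: (12,5) -> (10,5)
Segment 5: (10,5) -> (5,5)
Segment 6: (5,5) -> (10,5)
Segment 7: (10,5) -> (11,5)

Answer: _____________
______@@@@@@@
____________@
____________@
____________@
____________@
_____@@@@@@@@
_____________
_____________
_____________
_____________
_____________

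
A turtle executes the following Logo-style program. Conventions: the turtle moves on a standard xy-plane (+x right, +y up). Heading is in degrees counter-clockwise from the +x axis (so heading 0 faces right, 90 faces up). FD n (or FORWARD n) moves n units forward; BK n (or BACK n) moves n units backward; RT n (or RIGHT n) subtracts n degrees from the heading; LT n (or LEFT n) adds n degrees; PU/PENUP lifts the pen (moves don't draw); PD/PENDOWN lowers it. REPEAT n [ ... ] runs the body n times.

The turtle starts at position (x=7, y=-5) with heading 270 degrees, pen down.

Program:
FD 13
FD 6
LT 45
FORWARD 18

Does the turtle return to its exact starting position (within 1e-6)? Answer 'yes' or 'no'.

Answer: no

Derivation:
Executing turtle program step by step:
Start: pos=(7,-5), heading=270, pen down
FD 13: (7,-5) -> (7,-18) [heading=270, draw]
FD 6: (7,-18) -> (7,-24) [heading=270, draw]
LT 45: heading 270 -> 315
FD 18: (7,-24) -> (19.728,-36.728) [heading=315, draw]
Final: pos=(19.728,-36.728), heading=315, 3 segment(s) drawn

Start position: (7, -5)
Final position: (19.728, -36.728)
Distance = 34.186; >= 1e-6 -> NOT closed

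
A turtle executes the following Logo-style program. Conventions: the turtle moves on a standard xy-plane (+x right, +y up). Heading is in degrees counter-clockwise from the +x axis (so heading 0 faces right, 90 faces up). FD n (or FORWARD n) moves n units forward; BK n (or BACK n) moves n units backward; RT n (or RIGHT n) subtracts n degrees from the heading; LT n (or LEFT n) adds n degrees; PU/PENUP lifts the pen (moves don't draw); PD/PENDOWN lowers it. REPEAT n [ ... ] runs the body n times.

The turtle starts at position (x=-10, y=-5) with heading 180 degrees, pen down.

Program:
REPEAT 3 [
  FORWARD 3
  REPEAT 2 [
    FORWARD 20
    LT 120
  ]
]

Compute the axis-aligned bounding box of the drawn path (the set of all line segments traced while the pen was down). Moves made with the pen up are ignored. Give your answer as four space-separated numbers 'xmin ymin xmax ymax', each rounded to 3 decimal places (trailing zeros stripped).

Answer: -33 -22.321 -10 -2.402

Derivation:
Executing turtle program step by step:
Start: pos=(-10,-5), heading=180, pen down
REPEAT 3 [
  -- iteration 1/3 --
  FD 3: (-10,-5) -> (-13,-5) [heading=180, draw]
  REPEAT 2 [
    -- iteration 1/2 --
    FD 20: (-13,-5) -> (-33,-5) [heading=180, draw]
    LT 120: heading 180 -> 300
    -- iteration 2/2 --
    FD 20: (-33,-5) -> (-23,-22.321) [heading=300, draw]
    LT 120: heading 300 -> 60
  ]
  -- iteration 2/3 --
  FD 3: (-23,-22.321) -> (-21.5,-19.722) [heading=60, draw]
  REPEAT 2 [
    -- iteration 1/2 --
    FD 20: (-21.5,-19.722) -> (-11.5,-2.402) [heading=60, draw]
    LT 120: heading 60 -> 180
    -- iteration 2/2 --
    FD 20: (-11.5,-2.402) -> (-31.5,-2.402) [heading=180, draw]
    LT 120: heading 180 -> 300
  ]
  -- iteration 3/3 --
  FD 3: (-31.5,-2.402) -> (-30,-5) [heading=300, draw]
  REPEAT 2 [
    -- iteration 1/2 --
    FD 20: (-30,-5) -> (-20,-22.321) [heading=300, draw]
    LT 120: heading 300 -> 60
    -- iteration 2/2 --
    FD 20: (-20,-22.321) -> (-10,-5) [heading=60, draw]
    LT 120: heading 60 -> 180
  ]
]
Final: pos=(-10,-5), heading=180, 9 segment(s) drawn

Segment endpoints: x in {-33, -31.5, -30, -23, -21.5, -20, -13, -11.5, -10, -10}, y in {-22.321, -22.321, -19.722, -5, -5, -5, -5, -2.402, -2.402}
xmin=-33, ymin=-22.321, xmax=-10, ymax=-2.402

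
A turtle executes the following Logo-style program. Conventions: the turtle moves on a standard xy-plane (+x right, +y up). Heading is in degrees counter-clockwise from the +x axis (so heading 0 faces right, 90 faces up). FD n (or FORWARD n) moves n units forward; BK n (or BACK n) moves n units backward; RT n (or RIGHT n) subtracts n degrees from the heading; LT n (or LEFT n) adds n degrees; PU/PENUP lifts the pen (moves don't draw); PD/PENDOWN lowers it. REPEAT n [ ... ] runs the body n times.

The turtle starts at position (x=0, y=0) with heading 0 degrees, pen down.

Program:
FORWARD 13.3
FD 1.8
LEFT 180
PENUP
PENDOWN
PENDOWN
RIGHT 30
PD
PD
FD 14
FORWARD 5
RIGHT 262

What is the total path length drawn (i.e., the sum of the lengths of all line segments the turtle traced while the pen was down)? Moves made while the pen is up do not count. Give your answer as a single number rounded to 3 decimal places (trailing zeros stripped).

Executing turtle program step by step:
Start: pos=(0,0), heading=0, pen down
FD 13.3: (0,0) -> (13.3,0) [heading=0, draw]
FD 1.8: (13.3,0) -> (15.1,0) [heading=0, draw]
LT 180: heading 0 -> 180
PU: pen up
PD: pen down
PD: pen down
RT 30: heading 180 -> 150
PD: pen down
PD: pen down
FD 14: (15.1,0) -> (2.976,7) [heading=150, draw]
FD 5: (2.976,7) -> (-1.354,9.5) [heading=150, draw]
RT 262: heading 150 -> 248
Final: pos=(-1.354,9.5), heading=248, 4 segment(s) drawn

Segment lengths:
  seg 1: (0,0) -> (13.3,0), length = 13.3
  seg 2: (13.3,0) -> (15.1,0), length = 1.8
  seg 3: (15.1,0) -> (2.976,7), length = 14
  seg 4: (2.976,7) -> (-1.354,9.5), length = 5
Total = 34.1

Answer: 34.1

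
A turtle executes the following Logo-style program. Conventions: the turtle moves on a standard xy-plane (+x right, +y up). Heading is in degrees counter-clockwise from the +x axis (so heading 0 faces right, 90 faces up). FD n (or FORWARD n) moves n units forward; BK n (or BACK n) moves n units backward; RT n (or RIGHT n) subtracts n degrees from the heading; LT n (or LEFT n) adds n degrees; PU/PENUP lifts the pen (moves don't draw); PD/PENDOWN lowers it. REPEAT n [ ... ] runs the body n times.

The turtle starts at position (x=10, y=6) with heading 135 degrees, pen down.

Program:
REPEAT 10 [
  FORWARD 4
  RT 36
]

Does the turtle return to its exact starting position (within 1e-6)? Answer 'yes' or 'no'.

Executing turtle program step by step:
Start: pos=(10,6), heading=135, pen down
REPEAT 10 [
  -- iteration 1/10 --
  FD 4: (10,6) -> (7.172,8.828) [heading=135, draw]
  RT 36: heading 135 -> 99
  -- iteration 2/10 --
  FD 4: (7.172,8.828) -> (6.546,12.779) [heading=99, draw]
  RT 36: heading 99 -> 63
  -- iteration 3/10 --
  FD 4: (6.546,12.779) -> (8.362,16.343) [heading=63, draw]
  RT 36: heading 63 -> 27
  -- iteration 4/10 --
  FD 4: (8.362,16.343) -> (11.926,18.159) [heading=27, draw]
  RT 36: heading 27 -> 351
  -- iteration 5/10 --
  FD 4: (11.926,18.159) -> (15.877,17.533) [heading=351, draw]
  RT 36: heading 351 -> 315
  -- iteration 6/10 --
  FD 4: (15.877,17.533) -> (18.705,14.705) [heading=315, draw]
  RT 36: heading 315 -> 279
  -- iteration 7/10 --
  FD 4: (18.705,14.705) -> (19.331,10.754) [heading=279, draw]
  RT 36: heading 279 -> 243
  -- iteration 8/10 --
  FD 4: (19.331,10.754) -> (17.515,7.19) [heading=243, draw]
  RT 36: heading 243 -> 207
  -- iteration 9/10 --
  FD 4: (17.515,7.19) -> (13.951,5.374) [heading=207, draw]
  RT 36: heading 207 -> 171
  -- iteration 10/10 --
  FD 4: (13.951,5.374) -> (10,6) [heading=171, draw]
  RT 36: heading 171 -> 135
]
Final: pos=(10,6), heading=135, 10 segment(s) drawn

Start position: (10, 6)
Final position: (10, 6)
Distance = 0; < 1e-6 -> CLOSED

Answer: yes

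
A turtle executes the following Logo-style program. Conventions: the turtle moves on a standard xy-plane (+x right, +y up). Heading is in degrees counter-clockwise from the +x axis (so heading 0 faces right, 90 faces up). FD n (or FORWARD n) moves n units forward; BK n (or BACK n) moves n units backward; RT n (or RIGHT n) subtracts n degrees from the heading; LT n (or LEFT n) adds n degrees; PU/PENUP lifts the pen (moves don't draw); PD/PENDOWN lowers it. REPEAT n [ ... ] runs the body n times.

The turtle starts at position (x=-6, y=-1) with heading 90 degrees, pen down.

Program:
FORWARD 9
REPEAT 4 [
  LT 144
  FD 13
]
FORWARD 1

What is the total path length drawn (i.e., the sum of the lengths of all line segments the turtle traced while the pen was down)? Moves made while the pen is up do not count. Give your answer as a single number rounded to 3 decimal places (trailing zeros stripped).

Answer: 62

Derivation:
Executing turtle program step by step:
Start: pos=(-6,-1), heading=90, pen down
FD 9: (-6,-1) -> (-6,8) [heading=90, draw]
REPEAT 4 [
  -- iteration 1/4 --
  LT 144: heading 90 -> 234
  FD 13: (-6,8) -> (-13.641,-2.517) [heading=234, draw]
  -- iteration 2/4 --
  LT 144: heading 234 -> 18
  FD 13: (-13.641,-2.517) -> (-1.277,1.5) [heading=18, draw]
  -- iteration 3/4 --
  LT 144: heading 18 -> 162
  FD 13: (-1.277,1.5) -> (-13.641,5.517) [heading=162, draw]
  -- iteration 4/4 --
  LT 144: heading 162 -> 306
  FD 13: (-13.641,5.517) -> (-6,-5) [heading=306, draw]
]
FD 1: (-6,-5) -> (-5.412,-5.809) [heading=306, draw]
Final: pos=(-5.412,-5.809), heading=306, 6 segment(s) drawn

Segment lengths:
  seg 1: (-6,-1) -> (-6,8), length = 9
  seg 2: (-6,8) -> (-13.641,-2.517), length = 13
  seg 3: (-13.641,-2.517) -> (-1.277,1.5), length = 13
  seg 4: (-1.277,1.5) -> (-13.641,5.517), length = 13
  seg 5: (-13.641,5.517) -> (-6,-5), length = 13
  seg 6: (-6,-5) -> (-5.412,-5.809), length = 1
Total = 62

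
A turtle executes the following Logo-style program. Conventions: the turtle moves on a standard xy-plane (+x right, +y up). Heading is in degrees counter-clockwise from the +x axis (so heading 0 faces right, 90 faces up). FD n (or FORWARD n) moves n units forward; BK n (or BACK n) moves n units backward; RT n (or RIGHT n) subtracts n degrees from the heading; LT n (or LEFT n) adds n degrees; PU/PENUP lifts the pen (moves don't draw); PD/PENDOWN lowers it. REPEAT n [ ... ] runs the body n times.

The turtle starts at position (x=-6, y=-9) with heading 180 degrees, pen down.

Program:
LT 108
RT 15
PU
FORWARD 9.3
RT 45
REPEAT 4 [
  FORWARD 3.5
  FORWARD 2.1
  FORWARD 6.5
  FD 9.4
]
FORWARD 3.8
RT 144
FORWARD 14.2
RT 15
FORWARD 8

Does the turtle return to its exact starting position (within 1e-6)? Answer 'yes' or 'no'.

Executing turtle program step by step:
Start: pos=(-6,-9), heading=180, pen down
LT 108: heading 180 -> 288
RT 15: heading 288 -> 273
PU: pen up
FD 9.3: (-6,-9) -> (-5.513,-18.287) [heading=273, move]
RT 45: heading 273 -> 228
REPEAT 4 [
  -- iteration 1/4 --
  FD 3.5: (-5.513,-18.287) -> (-7.855,-20.888) [heading=228, move]
  FD 2.1: (-7.855,-20.888) -> (-9.26,-22.449) [heading=228, move]
  FD 6.5: (-9.26,-22.449) -> (-13.61,-27.279) [heading=228, move]
  FD 9.4: (-13.61,-27.279) -> (-19.9,-34.265) [heading=228, move]
  -- iteration 2/4 --
  FD 3.5: (-19.9,-34.265) -> (-22.242,-36.866) [heading=228, move]
  FD 2.1: (-22.242,-36.866) -> (-23.647,-38.426) [heading=228, move]
  FD 6.5: (-23.647,-38.426) -> (-27.996,-43.257) [heading=228, move]
  FD 9.4: (-27.996,-43.257) -> (-34.286,-50.242) [heading=228, move]
  -- iteration 3/4 --
  FD 3.5: (-34.286,-50.242) -> (-36.628,-52.843) [heading=228, move]
  FD 2.1: (-36.628,-52.843) -> (-38.033,-54.404) [heading=228, move]
  FD 6.5: (-38.033,-54.404) -> (-42.382,-59.235) [heading=228, move]
  FD 9.4: (-42.382,-59.235) -> (-48.672,-66.22) [heading=228, move]
  -- iteration 4/4 --
  FD 3.5: (-48.672,-66.22) -> (-51.014,-68.821) [heading=228, move]
  FD 2.1: (-51.014,-68.821) -> (-52.419,-70.382) [heading=228, move]
  FD 6.5: (-52.419,-70.382) -> (-56.769,-75.212) [heading=228, move]
  FD 9.4: (-56.769,-75.212) -> (-63.059,-82.198) [heading=228, move]
]
FD 3.8: (-63.059,-82.198) -> (-65.601,-85.022) [heading=228, move]
RT 144: heading 228 -> 84
FD 14.2: (-65.601,-85.022) -> (-64.117,-70.899) [heading=84, move]
RT 15: heading 84 -> 69
FD 8: (-64.117,-70.899) -> (-61.25,-63.431) [heading=69, move]
Final: pos=(-61.25,-63.431), heading=69, 0 segment(s) drawn

Start position: (-6, -9)
Final position: (-61.25, -63.431)
Distance = 77.558; >= 1e-6 -> NOT closed

Answer: no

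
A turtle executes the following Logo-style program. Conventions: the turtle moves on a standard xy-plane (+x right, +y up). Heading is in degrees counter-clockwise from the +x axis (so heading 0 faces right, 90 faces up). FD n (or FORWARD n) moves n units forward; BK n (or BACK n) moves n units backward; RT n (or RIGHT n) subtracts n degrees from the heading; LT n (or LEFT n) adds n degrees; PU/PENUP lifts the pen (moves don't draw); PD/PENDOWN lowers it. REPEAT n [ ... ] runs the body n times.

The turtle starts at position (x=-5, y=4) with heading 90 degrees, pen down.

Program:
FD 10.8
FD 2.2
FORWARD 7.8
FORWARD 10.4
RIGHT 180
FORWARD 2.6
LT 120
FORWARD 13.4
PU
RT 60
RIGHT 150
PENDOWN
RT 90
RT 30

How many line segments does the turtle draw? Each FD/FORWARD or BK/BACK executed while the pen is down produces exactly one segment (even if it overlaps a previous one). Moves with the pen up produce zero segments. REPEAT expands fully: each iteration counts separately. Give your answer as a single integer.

Answer: 6

Derivation:
Executing turtle program step by step:
Start: pos=(-5,4), heading=90, pen down
FD 10.8: (-5,4) -> (-5,14.8) [heading=90, draw]
FD 2.2: (-5,14.8) -> (-5,17) [heading=90, draw]
FD 7.8: (-5,17) -> (-5,24.8) [heading=90, draw]
FD 10.4: (-5,24.8) -> (-5,35.2) [heading=90, draw]
RT 180: heading 90 -> 270
FD 2.6: (-5,35.2) -> (-5,32.6) [heading=270, draw]
LT 120: heading 270 -> 30
FD 13.4: (-5,32.6) -> (6.605,39.3) [heading=30, draw]
PU: pen up
RT 60: heading 30 -> 330
RT 150: heading 330 -> 180
PD: pen down
RT 90: heading 180 -> 90
RT 30: heading 90 -> 60
Final: pos=(6.605,39.3), heading=60, 6 segment(s) drawn
Segments drawn: 6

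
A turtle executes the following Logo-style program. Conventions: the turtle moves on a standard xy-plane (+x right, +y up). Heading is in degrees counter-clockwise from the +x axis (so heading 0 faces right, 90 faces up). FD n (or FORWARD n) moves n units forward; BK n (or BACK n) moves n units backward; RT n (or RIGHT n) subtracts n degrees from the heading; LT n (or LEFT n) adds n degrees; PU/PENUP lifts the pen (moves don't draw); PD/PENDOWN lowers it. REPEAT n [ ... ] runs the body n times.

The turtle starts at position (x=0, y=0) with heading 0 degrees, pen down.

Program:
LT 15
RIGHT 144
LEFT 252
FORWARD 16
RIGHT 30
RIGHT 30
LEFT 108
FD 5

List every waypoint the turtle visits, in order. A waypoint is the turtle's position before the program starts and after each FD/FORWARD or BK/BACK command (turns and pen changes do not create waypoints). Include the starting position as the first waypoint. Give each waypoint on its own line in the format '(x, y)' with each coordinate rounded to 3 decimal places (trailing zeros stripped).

Executing turtle program step by step:
Start: pos=(0,0), heading=0, pen down
LT 15: heading 0 -> 15
RT 144: heading 15 -> 231
LT 252: heading 231 -> 123
FD 16: (0,0) -> (-8.714,13.419) [heading=123, draw]
RT 30: heading 123 -> 93
RT 30: heading 93 -> 63
LT 108: heading 63 -> 171
FD 5: (-8.714,13.419) -> (-13.653,14.201) [heading=171, draw]
Final: pos=(-13.653,14.201), heading=171, 2 segment(s) drawn
Waypoints (3 total):
(0, 0)
(-8.714, 13.419)
(-13.653, 14.201)

Answer: (0, 0)
(-8.714, 13.419)
(-13.653, 14.201)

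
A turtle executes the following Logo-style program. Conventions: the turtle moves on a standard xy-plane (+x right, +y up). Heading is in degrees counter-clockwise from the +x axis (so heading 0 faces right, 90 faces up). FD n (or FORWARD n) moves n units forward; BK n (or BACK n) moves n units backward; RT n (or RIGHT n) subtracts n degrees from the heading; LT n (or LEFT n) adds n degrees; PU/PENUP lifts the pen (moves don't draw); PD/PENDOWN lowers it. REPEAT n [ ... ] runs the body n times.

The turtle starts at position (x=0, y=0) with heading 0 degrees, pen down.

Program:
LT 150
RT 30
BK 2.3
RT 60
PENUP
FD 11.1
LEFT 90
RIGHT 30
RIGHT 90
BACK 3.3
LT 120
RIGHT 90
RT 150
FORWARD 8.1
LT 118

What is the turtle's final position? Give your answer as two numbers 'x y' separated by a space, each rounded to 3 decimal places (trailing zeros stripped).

Answer: 3.842 -2.129

Derivation:
Executing turtle program step by step:
Start: pos=(0,0), heading=0, pen down
LT 150: heading 0 -> 150
RT 30: heading 150 -> 120
BK 2.3: (0,0) -> (1.15,-1.992) [heading=120, draw]
RT 60: heading 120 -> 60
PU: pen up
FD 11.1: (1.15,-1.992) -> (6.7,7.621) [heading=60, move]
LT 90: heading 60 -> 150
RT 30: heading 150 -> 120
RT 90: heading 120 -> 30
BK 3.3: (6.7,7.621) -> (3.842,5.971) [heading=30, move]
LT 120: heading 30 -> 150
RT 90: heading 150 -> 60
RT 150: heading 60 -> 270
FD 8.1: (3.842,5.971) -> (3.842,-2.129) [heading=270, move]
LT 118: heading 270 -> 28
Final: pos=(3.842,-2.129), heading=28, 1 segment(s) drawn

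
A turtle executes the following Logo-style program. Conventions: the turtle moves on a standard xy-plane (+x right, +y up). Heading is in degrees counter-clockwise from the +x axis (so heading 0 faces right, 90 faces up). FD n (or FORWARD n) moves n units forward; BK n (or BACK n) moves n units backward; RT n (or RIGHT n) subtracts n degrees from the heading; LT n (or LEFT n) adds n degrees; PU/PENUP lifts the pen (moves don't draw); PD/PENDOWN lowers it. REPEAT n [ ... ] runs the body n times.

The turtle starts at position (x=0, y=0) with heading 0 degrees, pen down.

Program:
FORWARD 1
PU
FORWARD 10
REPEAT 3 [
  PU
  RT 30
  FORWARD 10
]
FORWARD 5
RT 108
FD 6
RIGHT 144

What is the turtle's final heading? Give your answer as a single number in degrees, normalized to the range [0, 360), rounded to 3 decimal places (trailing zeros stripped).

Answer: 18

Derivation:
Executing turtle program step by step:
Start: pos=(0,0), heading=0, pen down
FD 1: (0,0) -> (1,0) [heading=0, draw]
PU: pen up
FD 10: (1,0) -> (11,0) [heading=0, move]
REPEAT 3 [
  -- iteration 1/3 --
  PU: pen up
  RT 30: heading 0 -> 330
  FD 10: (11,0) -> (19.66,-5) [heading=330, move]
  -- iteration 2/3 --
  PU: pen up
  RT 30: heading 330 -> 300
  FD 10: (19.66,-5) -> (24.66,-13.66) [heading=300, move]
  -- iteration 3/3 --
  PU: pen up
  RT 30: heading 300 -> 270
  FD 10: (24.66,-13.66) -> (24.66,-23.66) [heading=270, move]
]
FD 5: (24.66,-23.66) -> (24.66,-28.66) [heading=270, move]
RT 108: heading 270 -> 162
FD 6: (24.66,-28.66) -> (18.954,-26.806) [heading=162, move]
RT 144: heading 162 -> 18
Final: pos=(18.954,-26.806), heading=18, 1 segment(s) drawn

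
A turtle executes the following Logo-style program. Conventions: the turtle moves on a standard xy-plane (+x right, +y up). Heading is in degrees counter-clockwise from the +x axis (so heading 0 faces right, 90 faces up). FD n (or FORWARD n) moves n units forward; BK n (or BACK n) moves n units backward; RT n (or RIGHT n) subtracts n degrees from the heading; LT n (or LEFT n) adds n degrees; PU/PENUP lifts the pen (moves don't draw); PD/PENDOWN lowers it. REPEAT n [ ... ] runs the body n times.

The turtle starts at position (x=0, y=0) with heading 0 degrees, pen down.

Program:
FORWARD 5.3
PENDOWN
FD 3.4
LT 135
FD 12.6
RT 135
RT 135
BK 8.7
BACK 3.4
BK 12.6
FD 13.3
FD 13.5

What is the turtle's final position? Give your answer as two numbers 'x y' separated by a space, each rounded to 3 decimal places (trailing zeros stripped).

Executing turtle program step by step:
Start: pos=(0,0), heading=0, pen down
FD 5.3: (0,0) -> (5.3,0) [heading=0, draw]
PD: pen down
FD 3.4: (5.3,0) -> (8.7,0) [heading=0, draw]
LT 135: heading 0 -> 135
FD 12.6: (8.7,0) -> (-0.21,8.91) [heading=135, draw]
RT 135: heading 135 -> 0
RT 135: heading 0 -> 225
BK 8.7: (-0.21,8.91) -> (5.942,15.061) [heading=225, draw]
BK 3.4: (5.942,15.061) -> (8.346,17.466) [heading=225, draw]
BK 12.6: (8.346,17.466) -> (17.256,26.375) [heading=225, draw]
FD 13.3: (17.256,26.375) -> (7.851,16.971) [heading=225, draw]
FD 13.5: (7.851,16.971) -> (-1.694,7.425) [heading=225, draw]
Final: pos=(-1.694,7.425), heading=225, 8 segment(s) drawn

Answer: -1.694 7.425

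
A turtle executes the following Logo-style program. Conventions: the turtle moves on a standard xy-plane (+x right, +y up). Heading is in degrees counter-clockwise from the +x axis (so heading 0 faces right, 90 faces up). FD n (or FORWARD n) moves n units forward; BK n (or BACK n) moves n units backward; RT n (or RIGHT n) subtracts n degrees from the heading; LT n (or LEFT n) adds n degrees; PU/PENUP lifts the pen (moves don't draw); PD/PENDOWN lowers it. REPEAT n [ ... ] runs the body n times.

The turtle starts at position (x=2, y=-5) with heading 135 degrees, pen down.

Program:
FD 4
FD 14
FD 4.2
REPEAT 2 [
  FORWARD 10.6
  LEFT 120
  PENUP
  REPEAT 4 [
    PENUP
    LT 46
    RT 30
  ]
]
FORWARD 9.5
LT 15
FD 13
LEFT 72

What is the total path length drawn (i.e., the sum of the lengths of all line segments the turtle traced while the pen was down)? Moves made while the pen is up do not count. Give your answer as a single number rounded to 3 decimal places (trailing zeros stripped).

Executing turtle program step by step:
Start: pos=(2,-5), heading=135, pen down
FD 4: (2,-5) -> (-0.828,-2.172) [heading=135, draw]
FD 14: (-0.828,-2.172) -> (-10.728,7.728) [heading=135, draw]
FD 4.2: (-10.728,7.728) -> (-13.698,10.698) [heading=135, draw]
REPEAT 2 [
  -- iteration 1/2 --
  FD 10.6: (-13.698,10.698) -> (-21.193,18.193) [heading=135, draw]
  LT 120: heading 135 -> 255
  PU: pen up
  REPEAT 4 [
    -- iteration 1/4 --
    PU: pen up
    LT 46: heading 255 -> 301
    RT 30: heading 301 -> 271
    -- iteration 2/4 --
    PU: pen up
    LT 46: heading 271 -> 317
    RT 30: heading 317 -> 287
    -- iteration 3/4 --
    PU: pen up
    LT 46: heading 287 -> 333
    RT 30: heading 333 -> 303
    -- iteration 4/4 --
    PU: pen up
    LT 46: heading 303 -> 349
    RT 30: heading 349 -> 319
  ]
  -- iteration 2/2 --
  FD 10.6: (-21.193,18.193) -> (-13.193,11.239) [heading=319, move]
  LT 120: heading 319 -> 79
  PU: pen up
  REPEAT 4 [
    -- iteration 1/4 --
    PU: pen up
    LT 46: heading 79 -> 125
    RT 30: heading 125 -> 95
    -- iteration 2/4 --
    PU: pen up
    LT 46: heading 95 -> 141
    RT 30: heading 141 -> 111
    -- iteration 3/4 --
    PU: pen up
    LT 46: heading 111 -> 157
    RT 30: heading 157 -> 127
    -- iteration 4/4 --
    PU: pen up
    LT 46: heading 127 -> 173
    RT 30: heading 173 -> 143
  ]
]
FD 9.5: (-13.193,11.239) -> (-20.78,16.956) [heading=143, move]
LT 15: heading 143 -> 158
FD 13: (-20.78,16.956) -> (-32.834,21.826) [heading=158, move]
LT 72: heading 158 -> 230
Final: pos=(-32.834,21.826), heading=230, 4 segment(s) drawn

Segment lengths:
  seg 1: (2,-5) -> (-0.828,-2.172), length = 4
  seg 2: (-0.828,-2.172) -> (-10.728,7.728), length = 14
  seg 3: (-10.728,7.728) -> (-13.698,10.698), length = 4.2
  seg 4: (-13.698,10.698) -> (-21.193,18.193), length = 10.6
Total = 32.8

Answer: 32.8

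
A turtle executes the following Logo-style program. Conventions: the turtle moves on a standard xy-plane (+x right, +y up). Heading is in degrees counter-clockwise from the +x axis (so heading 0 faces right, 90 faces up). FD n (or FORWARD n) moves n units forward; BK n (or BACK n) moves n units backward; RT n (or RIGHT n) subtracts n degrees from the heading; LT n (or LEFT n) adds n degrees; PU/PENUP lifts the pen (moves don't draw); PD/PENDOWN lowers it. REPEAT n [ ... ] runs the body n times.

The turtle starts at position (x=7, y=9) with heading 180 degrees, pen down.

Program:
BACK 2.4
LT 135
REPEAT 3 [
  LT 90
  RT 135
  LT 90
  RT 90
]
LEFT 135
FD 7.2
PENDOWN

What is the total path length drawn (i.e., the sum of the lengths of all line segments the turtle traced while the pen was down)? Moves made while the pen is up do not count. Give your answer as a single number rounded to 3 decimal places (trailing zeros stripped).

Answer: 9.6

Derivation:
Executing turtle program step by step:
Start: pos=(7,9), heading=180, pen down
BK 2.4: (7,9) -> (9.4,9) [heading=180, draw]
LT 135: heading 180 -> 315
REPEAT 3 [
  -- iteration 1/3 --
  LT 90: heading 315 -> 45
  RT 135: heading 45 -> 270
  LT 90: heading 270 -> 0
  RT 90: heading 0 -> 270
  -- iteration 2/3 --
  LT 90: heading 270 -> 0
  RT 135: heading 0 -> 225
  LT 90: heading 225 -> 315
  RT 90: heading 315 -> 225
  -- iteration 3/3 --
  LT 90: heading 225 -> 315
  RT 135: heading 315 -> 180
  LT 90: heading 180 -> 270
  RT 90: heading 270 -> 180
]
LT 135: heading 180 -> 315
FD 7.2: (9.4,9) -> (14.491,3.909) [heading=315, draw]
PD: pen down
Final: pos=(14.491,3.909), heading=315, 2 segment(s) drawn

Segment lengths:
  seg 1: (7,9) -> (9.4,9), length = 2.4
  seg 2: (9.4,9) -> (14.491,3.909), length = 7.2
Total = 9.6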